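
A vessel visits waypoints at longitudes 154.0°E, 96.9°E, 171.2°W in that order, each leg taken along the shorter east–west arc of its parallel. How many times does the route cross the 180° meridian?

Leg 1: +154.0° → +96.9°, shortest Δλ = -57.1° (west) — does not cross 180°.
Leg 2: +96.9° → -171.2°, shortest Δλ = 91.9° (east) — crosses 180°.
Total crossings: 1.

1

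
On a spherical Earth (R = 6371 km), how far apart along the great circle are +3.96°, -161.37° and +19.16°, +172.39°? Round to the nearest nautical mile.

1788 nmi

Δλ = 172.39 − -161.37 = 333.76°; wrapped into (−180°, 180°]: -26.24°.
Δφ = 19.16 − 3.96 = 15.20°.
a = sin²(Δφ/2) + cos φ₁ · cos φ₂ · sin²(Δλ/2) = 0.066046.
c = 2·atan2(√a, √(1−a)) = 0.51982 rad → d = 6371·c ≈ 3311.79 km ≈ 1788.22 nmi.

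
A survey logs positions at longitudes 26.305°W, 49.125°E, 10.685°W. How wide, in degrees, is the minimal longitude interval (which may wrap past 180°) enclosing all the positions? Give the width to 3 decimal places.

75.430°

Sort the longitudes: -26.305°, -10.685°, +49.125°.
Eastward gaps between consecutive values (wrapping around): 15.620°, 59.810°, 284.570°.
Largest gap = 284.570° ⇒ minimal covering band is its complement: 360° − 284.570° = 75.430°.
Band runs from -26.305° eastward to +49.125°.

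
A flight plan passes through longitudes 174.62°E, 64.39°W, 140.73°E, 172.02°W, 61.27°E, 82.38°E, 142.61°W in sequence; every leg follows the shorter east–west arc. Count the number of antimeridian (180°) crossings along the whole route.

Leg 1: +174.62° → -64.39°, shortest Δλ = 120.99° (east) — crosses 180°.
Leg 2: -64.39° → +140.73°, shortest Δλ = -154.88° (west) — crosses 180°.
Leg 3: +140.73° → -172.02°, shortest Δλ = 47.25° (east) — crosses 180°.
Leg 4: -172.02° → +61.27°, shortest Δλ = -126.71° (west) — crosses 180°.
Leg 5: +61.27° → +82.38°, shortest Δλ = 21.11° (east) — does not cross 180°.
Leg 6: +82.38° → -142.61°, shortest Δλ = 135.01° (east) — crosses 180°.
Total crossings: 5.

5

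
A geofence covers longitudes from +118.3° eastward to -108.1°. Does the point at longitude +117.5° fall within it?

Band width going east from +118.3° to -108.1°: ((-108.1 − 118.3) mod 360) = 133.6°.
Offset of +117.5° east of the west edge: ((117.5 − 118.3) mod 360) = 359.2°.
359.2° > 133.6° ⇒ outside.

No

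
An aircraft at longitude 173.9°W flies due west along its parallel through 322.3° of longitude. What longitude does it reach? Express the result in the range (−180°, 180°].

136.2°W

Start at -173.9°; shift −322.3° → -496.2°.
-496.2° lies outside (−180°, 180°]; add 360° → -136.2°.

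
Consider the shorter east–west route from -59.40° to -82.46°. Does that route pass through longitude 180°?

Signed shortest Δλ = ((-82.46 − -59.40 + 180) mod 360) − 180 = -23.06°.
Going west by 23.06° from -59.40° reaches -82.46° without touching 180°.

No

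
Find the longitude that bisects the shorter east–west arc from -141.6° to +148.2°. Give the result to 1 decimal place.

-176.7°

Signed shortest Δλ from -141.6° to +148.2° is -70.2°.
Midpoint longitude = -141.6° + (-70.2°)/2 = -141.6° − 35.1° = -176.7°.
(The naïve average (-141.6 + +148.2)/2 = 3.3° is on the wrong side of the globe.)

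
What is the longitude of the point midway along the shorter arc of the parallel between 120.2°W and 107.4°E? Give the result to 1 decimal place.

Signed shortest Δλ from -120.2° to +107.4° is -132.4°.
Midpoint longitude = -120.2° + (-132.4°)/2 = -120.2° − 66.2° = -186.4°.
Normalise into (−180°, 180°]: +173.6°.
(The naïve average (-120.2 + +107.4)/2 = -6.4° is on the wrong side of the globe.)

173.6°E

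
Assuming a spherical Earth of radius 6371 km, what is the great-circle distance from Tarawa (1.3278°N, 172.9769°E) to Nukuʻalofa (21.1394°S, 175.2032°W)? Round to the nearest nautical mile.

Δλ = -175.2032 − 172.9769 = -348.1801°; wrapped into (−180°, 180°]: 11.8199°.
Δφ = -21.1394 − 1.3278 = -22.4672°.
a = sin²(Δφ/2) + cos φ₁ · cos φ₂ · sin²(Δλ/2) = 0.047837.
c = 2·atan2(√a, √(1−a)) = 0.44100 rad → d = 6371·c ≈ 2809.59 km ≈ 1517.05 nmi.

1517 nmi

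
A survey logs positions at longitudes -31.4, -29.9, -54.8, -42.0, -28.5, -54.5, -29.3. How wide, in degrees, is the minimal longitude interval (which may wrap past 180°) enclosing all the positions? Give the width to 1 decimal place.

Sort the longitudes: -54.8°, -54.5°, -42.0°, -31.4°, -29.9°, -29.3°, -28.5°.
Eastward gaps between consecutive values (wrapping around): 0.3°, 12.5°, 10.6°, 1.5°, 0.6°, 0.8°, 333.7°.
Largest gap = 333.7° ⇒ minimal covering band is its complement: 360° − 333.7° = 26.3°.
Band runs from -54.8° eastward to -28.5°.

26.3°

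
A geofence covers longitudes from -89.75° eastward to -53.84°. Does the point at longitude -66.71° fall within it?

Band width going east from -89.75° to -53.84°: ((-53.84 − -89.75) mod 360) = 35.91°.
Offset of -66.71° east of the west edge: ((-66.71 − -89.75) mod 360) = 23.04°.
23.04° ≤ 35.91° ⇒ inside.

Yes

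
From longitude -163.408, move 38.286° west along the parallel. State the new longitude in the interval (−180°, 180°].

Start at -163.408°; shift −38.286° → -201.694°.
-201.694° lies outside (−180°, 180°]; add 360° → +158.306°.

+158.306°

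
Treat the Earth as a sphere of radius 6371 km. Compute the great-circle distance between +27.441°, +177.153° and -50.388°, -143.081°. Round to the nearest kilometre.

Δλ = -143.081 − 177.153 = -320.234°; wrapped into (−180°, 180°]: 39.766°.
Δφ = -50.388 − 27.441 = -77.829°.
a = sin²(Δφ/2) + cos φ₁ · cos φ₂ · sin²(Δλ/2) = 0.460036.
c = 2·atan2(√a, √(1−a)) = 1.49078 rad → d = 6371·c ≈ 9497.77 km.

9498 km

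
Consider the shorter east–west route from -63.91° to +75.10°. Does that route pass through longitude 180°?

No

Signed shortest Δλ = ((75.10 − -63.91 + 180) mod 360) − 180 = 139.01°.
Going east by 139.01° from -63.91° reaches +75.10° without touching 180°.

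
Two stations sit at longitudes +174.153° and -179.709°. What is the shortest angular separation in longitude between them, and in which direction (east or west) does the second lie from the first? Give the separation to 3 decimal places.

Raw difference: -179.709 − 174.153 = -353.862°.
Normalise into (−180°, 180°]: -353.862° + 360° = 6.138°.
Positive ⇒ the second point lies to the east; separation 6.138°.

6.138° east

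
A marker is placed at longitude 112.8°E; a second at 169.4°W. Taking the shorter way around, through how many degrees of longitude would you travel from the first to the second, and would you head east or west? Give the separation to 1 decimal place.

77.8° east

Raw difference: -169.4 − 112.8 = -282.2°.
Normalise into (−180°, 180°]: -282.2° + 360° = 77.8°.
Positive ⇒ the second point lies to the east; separation 77.8°.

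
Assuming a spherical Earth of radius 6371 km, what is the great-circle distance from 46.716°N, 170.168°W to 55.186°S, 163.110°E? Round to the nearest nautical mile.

Δλ = 163.110 − -170.168 = 333.278°; wrapped into (−180°, 180°]: -26.722°.
Δφ = -55.186 − 46.716 = -101.902°.
a = sin²(Δφ/2) + cos φ₁ · cos φ₂ · sin²(Δλ/2) = 0.624022.
c = 2·atan2(√a, √(1−a)) = 1.82146 rad → d = 6371·c ≈ 11604.50 km ≈ 6265.93 nmi.

6266 nmi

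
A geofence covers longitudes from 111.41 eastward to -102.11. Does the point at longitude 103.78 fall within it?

No

Band width going east from +111.41° to -102.11°: ((-102.11 − 111.41) mod 360) = 146.48°.
Offset of +103.78° east of the west edge: ((103.78 − 111.41) mod 360) = 352.37°.
352.37° > 146.48° ⇒ outside.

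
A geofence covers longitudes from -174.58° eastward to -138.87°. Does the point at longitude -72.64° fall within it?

No

Band width going east from -174.58° to -138.87°: ((-138.87 − -174.58) mod 360) = 35.71°.
Offset of -72.64° east of the west edge: ((-72.64 − -174.58) mod 360) = 101.94°.
101.94° > 35.71° ⇒ outside.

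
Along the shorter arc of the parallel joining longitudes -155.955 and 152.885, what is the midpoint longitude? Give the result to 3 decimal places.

+178.465°

Signed shortest Δλ from -155.955° to +152.885° is -51.160°.
Midpoint longitude = -155.955° + (-51.160°)/2 = -155.955° − 25.580° = -181.535°.
Normalise into (−180°, 180°]: +178.465°.
(The naïve average (-155.955 + +152.885)/2 = -1.535° is on the wrong side of the globe.)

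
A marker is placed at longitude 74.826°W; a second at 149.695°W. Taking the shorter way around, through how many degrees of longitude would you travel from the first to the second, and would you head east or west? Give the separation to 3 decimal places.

74.869° west

Raw difference: -149.695 − -74.826 = -74.869°.
Normalise into (−180°, 180°]: -74.869° stays -74.869°.
Negative ⇒ the second point lies to the west; separation 74.869°.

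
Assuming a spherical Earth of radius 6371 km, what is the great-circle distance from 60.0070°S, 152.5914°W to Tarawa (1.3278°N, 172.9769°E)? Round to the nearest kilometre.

Δλ = 172.9769 − -152.5914 = 325.5683°; wrapped into (−180°, 180°]: -34.4317°.
Δφ = 1.3278 − -60.0070 = 61.3348°.
a = sin²(Δφ/2) + cos φ₁ · cos φ₂ · sin²(Δλ/2) = 0.303933.
c = 2·atan2(√a, √(1−a)) = 1.16785 rad → d = 6371·c ≈ 7440.35 km.

7440 km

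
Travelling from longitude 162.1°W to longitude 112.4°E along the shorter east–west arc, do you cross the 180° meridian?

Naïve |112.4 − -162.1| = 274.5° > 180°, so the shorter arc goes the other way round — across 180°.
Signed shortest Δλ = ((112.4 − -162.1 + 180) mod 360) − 180 = -85.5°.
Going west by 85.5° from -162.1° passes through 180° before reaching +112.4°.

Yes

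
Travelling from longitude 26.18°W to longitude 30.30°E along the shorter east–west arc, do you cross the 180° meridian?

No

Signed shortest Δλ = ((30.30 − -26.18 + 180) mod 360) − 180 = 56.48°.
Going east by 56.48° from -26.18° reaches +30.30° without touching 180°.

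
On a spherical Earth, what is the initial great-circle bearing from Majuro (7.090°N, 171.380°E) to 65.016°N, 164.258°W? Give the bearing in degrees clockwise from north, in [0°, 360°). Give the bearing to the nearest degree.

12°

Δλ = -164.258 − 171.380 = -335.638°; wrapped into (−180°, 180°]: 24.362°.
θ = atan2( sin Δλ · cos φ₂ , cos φ₁ · sin φ₂ − sin φ₁ · cos φ₂ · cos Δλ )
  = atan2(0.17423, 0.85200) = 11.557° → normalised to [0°, 360°): 11.557°.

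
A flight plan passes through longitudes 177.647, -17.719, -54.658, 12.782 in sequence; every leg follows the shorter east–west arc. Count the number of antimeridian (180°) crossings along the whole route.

Leg 1: +177.647° → -17.719°, shortest Δλ = 164.634° (east) — crosses 180°.
Leg 2: -17.719° → -54.658°, shortest Δλ = -36.939° (west) — does not cross 180°.
Leg 3: -54.658° → +12.782°, shortest Δλ = 67.44° (east) — does not cross 180°.
Total crossings: 1.

1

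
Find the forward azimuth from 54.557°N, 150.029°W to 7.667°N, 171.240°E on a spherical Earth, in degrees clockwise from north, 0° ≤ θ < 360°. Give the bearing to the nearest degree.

228°

Δλ = 171.240 − -150.029 = 321.269°; wrapped into (−180°, 180°]: -38.731°.
θ = atan2( sin Δλ · cos φ₂ , cos φ₁ · sin φ₂ − sin φ₁ · cos φ₂ · cos Δλ )
  = atan2(-0.62007, -0.55249) = -131.701° → normalised to [0°, 360°): 228.299°.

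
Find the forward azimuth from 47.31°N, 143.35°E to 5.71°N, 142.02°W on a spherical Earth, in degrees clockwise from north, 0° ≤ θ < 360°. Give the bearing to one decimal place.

Δλ = -142.02 − 143.35 = -285.37°; wrapped into (−180°, 180°]: 74.63°.
θ = atan2( sin Δλ · cos φ₂ , cos φ₁ · sin φ₂ − sin φ₁ · cos φ₂ · cos Δλ )
  = atan2(0.95945, -0.12640) = 97.505° → normalised to [0°, 360°): 97.505°.

97.5°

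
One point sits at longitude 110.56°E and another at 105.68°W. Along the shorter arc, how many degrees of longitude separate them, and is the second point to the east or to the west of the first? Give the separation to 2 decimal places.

143.76° east

Raw difference: -105.68 − 110.56 = -216.24°.
Normalise into (−180°, 180°]: -216.24° + 360° = 143.76°.
Positive ⇒ the second point lies to the east; separation 143.76°.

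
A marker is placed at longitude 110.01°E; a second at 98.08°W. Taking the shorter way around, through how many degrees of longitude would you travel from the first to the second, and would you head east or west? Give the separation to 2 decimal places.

151.91° east

Raw difference: -98.08 − 110.01 = -208.09°.
Normalise into (−180°, 180°]: -208.09° + 360° = 151.91°.
Positive ⇒ the second point lies to the east; separation 151.91°.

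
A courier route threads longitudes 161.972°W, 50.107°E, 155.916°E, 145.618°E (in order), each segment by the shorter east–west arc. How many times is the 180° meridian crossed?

Leg 1: -161.972° → +50.107°, shortest Δλ = -147.921° (west) — crosses 180°.
Leg 2: +50.107° → +155.916°, shortest Δλ = 105.809° (east) — does not cross 180°.
Leg 3: +155.916° → +145.618°, shortest Δλ = -10.298° (west) — does not cross 180°.
Total crossings: 1.

1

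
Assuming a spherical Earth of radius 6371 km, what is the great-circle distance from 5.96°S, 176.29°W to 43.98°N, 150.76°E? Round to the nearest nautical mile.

3488 nmi

Δλ = 150.76 − -176.29 = 327.05°; wrapped into (−180°, 180°]: -32.95°.
Δφ = 43.98 − -5.96 = 49.94°.
a = sin²(Δφ/2) + cos φ₁ · cos φ₂ · sin²(Δλ/2) = 0.235766.
c = 2·atan2(√a, √(1−a)) = 1.01400 rad → d = 6371·c ≈ 6460.21 km ≈ 3488.23 nmi.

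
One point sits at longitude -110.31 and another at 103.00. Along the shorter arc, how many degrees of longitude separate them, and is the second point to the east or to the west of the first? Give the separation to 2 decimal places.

Raw difference: 103.00 − -110.31 = 213.31°.
Normalise into (−180°, 180°]: 213.31° − 360° = -146.69°.
Negative ⇒ the second point lies to the west; separation 146.69°.

146.69° west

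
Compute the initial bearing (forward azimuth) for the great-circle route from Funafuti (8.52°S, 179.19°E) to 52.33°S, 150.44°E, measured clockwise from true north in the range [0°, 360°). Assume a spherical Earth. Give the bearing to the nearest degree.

Δλ = 150.44 − 179.19 = -28.75°.
θ = atan2( sin Δλ · cos φ₂ , cos φ₁ · sin φ₂ − sin φ₁ · cos φ₂ · cos Δλ )
  = atan2(-0.29394, -0.70343) = -157.322° → normalised to [0°, 360°): 202.678°.

203°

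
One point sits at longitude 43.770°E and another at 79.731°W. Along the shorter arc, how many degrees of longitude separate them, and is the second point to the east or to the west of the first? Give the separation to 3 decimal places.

123.501° west

Raw difference: -79.731 − 43.770 = -123.501°.
Normalise into (−180°, 180°]: -123.501° stays -123.501°.
Negative ⇒ the second point lies to the west; separation 123.501°.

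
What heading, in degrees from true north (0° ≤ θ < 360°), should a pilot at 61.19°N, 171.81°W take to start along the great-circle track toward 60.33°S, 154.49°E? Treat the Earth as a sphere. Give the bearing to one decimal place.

Δλ = 154.49 − -171.81 = 326.30°; wrapped into (−180°, 180°]: -33.70°.
θ = atan2( sin Δλ · cos φ₂ , cos φ₁ · sin φ₂ − sin φ₁ · cos φ₂ · cos Δλ )
  = atan2(-0.27465, -0.77957) = -160.592° → normalised to [0°, 360°): 199.408°.

199.4°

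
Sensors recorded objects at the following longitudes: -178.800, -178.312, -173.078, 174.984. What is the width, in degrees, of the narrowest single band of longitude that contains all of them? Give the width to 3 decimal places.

Sort the longitudes: -178.800°, -178.312°, -173.078°, +174.984°.
Eastward gaps between consecutive values (wrapping around): 0.488°, 5.234°, 348.062°, 6.216°.
Largest gap = 348.062° ⇒ minimal covering band is its complement: 360° − 348.062° = 11.938°.
Band runs from +174.984° eastward to -173.078°, crossing the antimeridian.

11.938°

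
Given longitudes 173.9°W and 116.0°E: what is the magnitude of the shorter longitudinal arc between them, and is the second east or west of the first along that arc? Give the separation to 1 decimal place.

70.1° west

Raw difference: 116.0 − -173.9 = 289.9°.
Normalise into (−180°, 180°]: 289.9° − 360° = -70.1°.
Negative ⇒ the second point lies to the west; separation 70.1°.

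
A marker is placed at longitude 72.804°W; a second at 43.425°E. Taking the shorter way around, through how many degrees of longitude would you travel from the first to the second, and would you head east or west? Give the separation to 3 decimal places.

116.229° east

Raw difference: 43.425 − -72.804 = 116.229°.
Normalise into (−180°, 180°]: 116.229° stays 116.229°.
Positive ⇒ the second point lies to the east; separation 116.229°.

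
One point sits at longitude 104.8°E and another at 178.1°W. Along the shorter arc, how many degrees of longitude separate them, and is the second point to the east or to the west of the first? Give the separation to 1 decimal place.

Raw difference: -178.1 − 104.8 = -282.9°.
Normalise into (−180°, 180°]: -282.9° + 360° = 77.1°.
Positive ⇒ the second point lies to the east; separation 77.1°.

77.1° east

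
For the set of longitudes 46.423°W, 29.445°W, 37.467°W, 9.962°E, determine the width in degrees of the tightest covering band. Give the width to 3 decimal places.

56.385°

Sort the longitudes: -46.423°, -37.467°, -29.445°, +9.962°.
Eastward gaps between consecutive values (wrapping around): 8.956°, 8.022°, 39.407°, 303.615°.
Largest gap = 303.615° ⇒ minimal covering band is its complement: 360° − 303.615° = 56.385°.
Band runs from -46.423° eastward to +9.962°.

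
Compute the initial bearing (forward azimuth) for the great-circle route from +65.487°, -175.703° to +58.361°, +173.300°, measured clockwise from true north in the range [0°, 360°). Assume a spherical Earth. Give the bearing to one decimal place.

221.0°

Δλ = 173.300 − -175.703 = 349.003°; wrapped into (−180°, 180°]: -10.997°.
θ = atan2( sin Δλ · cos φ₂ , cos φ₁ · sin φ₂ − sin φ₁ · cos φ₂ · cos Δλ )
  = atan2(-0.10006, -0.11529) = -139.043° → normalised to [0°, 360°): 220.957°.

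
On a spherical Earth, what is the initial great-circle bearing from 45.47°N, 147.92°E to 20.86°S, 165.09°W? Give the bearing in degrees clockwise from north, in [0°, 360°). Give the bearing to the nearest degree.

Δλ = -165.09 − 147.92 = -313.01°; wrapped into (−180°, 180°]: 46.99°.
θ = atan2( sin Δλ · cos φ₂ , cos φ₁ · sin φ₂ − sin φ₁ · cos φ₂ · cos Δλ )
  = atan2(0.68330, -0.70412) = 135.860° → normalised to [0°, 360°): 135.860°.

136°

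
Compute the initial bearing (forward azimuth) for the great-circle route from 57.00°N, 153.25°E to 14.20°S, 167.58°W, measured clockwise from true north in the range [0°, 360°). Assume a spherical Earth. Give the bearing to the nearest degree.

141°

Δλ = -167.58 − 153.25 = -320.83°; wrapped into (−180°, 180°]: 39.17°.
θ = atan2( sin Δλ · cos φ₂ , cos φ₁ · sin φ₂ − sin φ₁ · cos φ₂ · cos Δλ )
  = atan2(0.61232, -0.76394) = 141.287° → normalised to [0°, 360°): 141.287°.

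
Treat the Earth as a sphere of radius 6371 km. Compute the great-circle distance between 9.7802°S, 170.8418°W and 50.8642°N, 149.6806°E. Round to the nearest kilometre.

7741 km

Δλ = 149.6806 − -170.8418 = 320.5224°; wrapped into (−180°, 180°]: -39.4776°.
Δφ = 50.8642 − -9.7802 = 60.6444°.
a = sin²(Δφ/2) + cos φ₁ · cos φ₂ · sin²(Δλ/2) = 0.325832.
c = 2·atan2(√a, √(1−a)) = 1.21500 rad → d = 6371·c ≈ 7740.77 km.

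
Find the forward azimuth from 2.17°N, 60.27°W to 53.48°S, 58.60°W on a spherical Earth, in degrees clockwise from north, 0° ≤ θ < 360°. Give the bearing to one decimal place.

Δλ = -58.60 − -60.27 = 1.67°.
θ = atan2( sin Δλ · cos φ₂ , cos φ₁ · sin φ₂ − sin φ₁ · cos φ₂ · cos Δλ )
  = atan2(0.01734, -0.82560) = 178.797° → normalised to [0°, 360°): 178.797°.

178.8°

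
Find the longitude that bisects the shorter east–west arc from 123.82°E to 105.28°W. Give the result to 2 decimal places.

Signed shortest Δλ from +123.82° to -105.28° is +130.90°.
Midpoint longitude = +123.82° + (+130.90°)/2 = +123.82° + 65.45° = +189.27°.
Normalise into (−180°, 180°]: -170.73°.
(The naïve average (+123.82 + -105.28)/2 = 9.27° is on the wrong side of the globe.)

170.73°W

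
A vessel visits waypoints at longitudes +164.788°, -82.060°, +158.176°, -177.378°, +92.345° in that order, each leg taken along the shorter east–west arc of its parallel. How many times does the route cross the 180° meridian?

4

Leg 1: +164.788° → -82.060°, shortest Δλ = 113.152° (east) — crosses 180°.
Leg 2: -82.060° → +158.176°, shortest Δλ = -119.764° (west) — crosses 180°.
Leg 3: +158.176° → -177.378°, shortest Δλ = 24.446° (east) — crosses 180°.
Leg 4: -177.378° → +92.345°, shortest Δλ = -90.277° (west) — crosses 180°.
Total crossings: 4.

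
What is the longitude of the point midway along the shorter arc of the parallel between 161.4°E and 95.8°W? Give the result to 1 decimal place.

Signed shortest Δλ from +161.4° to -95.8° is +102.8°.
Midpoint longitude = +161.4° + (+102.8°)/2 = +161.4° + 51.4° = +212.8°.
Normalise into (−180°, 180°]: -147.2°.
(The naïve average (+161.4 + -95.8)/2 = 32.8° is on the wrong side of the globe.)

147.2°W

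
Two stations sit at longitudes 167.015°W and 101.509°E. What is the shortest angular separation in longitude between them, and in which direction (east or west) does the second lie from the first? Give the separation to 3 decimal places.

91.476° west

Raw difference: 101.509 − -167.015 = 268.524°.
Normalise into (−180°, 180°]: 268.524° − 360° = -91.476°.
Negative ⇒ the second point lies to the west; separation 91.476°.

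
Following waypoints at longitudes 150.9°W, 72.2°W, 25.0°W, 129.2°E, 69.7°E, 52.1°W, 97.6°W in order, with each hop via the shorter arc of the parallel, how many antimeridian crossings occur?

0

Leg 1: -150.9° → -72.2°, shortest Δλ = 78.7° (east) — does not cross 180°.
Leg 2: -72.2° → -25.0°, shortest Δλ = 47.2° (east) — does not cross 180°.
Leg 3: -25.0° → +129.2°, shortest Δλ = 154.2° (east) — does not cross 180°.
Leg 4: +129.2° → +69.7°, shortest Δλ = -59.5° (west) — does not cross 180°.
Leg 5: +69.7° → -52.1°, shortest Δλ = -121.8° (west) — does not cross 180°.
Leg 6: -52.1° → -97.6°, shortest Δλ = -45.5° (west) — does not cross 180°.
Total crossings: 0.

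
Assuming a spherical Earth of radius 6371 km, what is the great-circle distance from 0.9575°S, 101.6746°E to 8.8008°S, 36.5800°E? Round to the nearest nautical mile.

Δλ = 36.5800 − 101.6746 = -65.0946°.
Δφ = -8.8008 − -0.9575 = -7.8433°.
a = sin²(Δφ/2) + cos φ₁ · cos φ₂ · sin²(Δλ/2) = 0.290669.
c = 2·atan2(√a, √(1−a)) = 1.13883 rad → d = 6371·c ≈ 7255.45 km ≈ 3917.63 nmi.

3918 nmi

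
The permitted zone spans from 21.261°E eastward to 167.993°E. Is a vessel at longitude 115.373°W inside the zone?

No

Band width going east from +21.261° to +167.993°: ((167.993 − 21.261) mod 360) = 146.732°.
Offset of -115.373° east of the west edge: ((-115.373 − 21.261) mod 360) = 223.366°.
223.366° > 146.732° ⇒ outside.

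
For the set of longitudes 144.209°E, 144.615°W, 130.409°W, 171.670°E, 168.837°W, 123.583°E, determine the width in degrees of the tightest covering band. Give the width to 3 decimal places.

Sort the longitudes: -168.837°, -144.615°, -130.409°, +123.583°, +144.209°, +171.670°.
Eastward gaps between consecutive values (wrapping around): 24.222°, 14.206°, 253.992°, 20.626°, 27.461°, 19.493°.
Largest gap = 253.992° ⇒ minimal covering band is its complement: 360° − 253.992° = 106.008°.
Band runs from +123.583° eastward to -130.409°, crossing the antimeridian.

106.008°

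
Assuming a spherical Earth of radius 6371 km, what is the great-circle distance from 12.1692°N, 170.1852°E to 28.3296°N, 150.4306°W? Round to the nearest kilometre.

Δλ = -150.4306 − 170.1852 = -320.6158°; wrapped into (−180°, 180°]: 39.3842°.
Δφ = 28.3296 − 12.1692 = 16.1604°.
a = sin²(Δφ/2) + cos φ₁ · cos φ₂ · sin²(Δλ/2) = 0.117458.
c = 2·atan2(√a, √(1−a)) = 0.69962 rad → d = 6371·c ≈ 4457.30 km.

4457 km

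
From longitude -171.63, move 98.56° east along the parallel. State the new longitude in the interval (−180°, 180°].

-73.07°

Start at -171.63°; shift +98.56° → -73.07°.
-73.07° already lies in (−180°, 180°].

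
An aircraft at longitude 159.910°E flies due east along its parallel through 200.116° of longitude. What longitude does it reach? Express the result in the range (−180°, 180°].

Start at +159.910°; shift +200.116° → +360.026°.
+360.026° lies outside (−180°, 180°]; subtract 360° → +0.026°.

0.026°E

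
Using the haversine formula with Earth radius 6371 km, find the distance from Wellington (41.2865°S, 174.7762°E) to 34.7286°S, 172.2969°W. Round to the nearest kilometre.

1345 km

Δλ = -172.2969 − 174.7762 = -347.0731°; wrapped into (−180°, 180°]: 12.9269°.
Δφ = -34.7286 − -41.2865 = 6.5579°.
a = sin²(Δφ/2) + cos φ₁ · cos φ₂ · sin²(Δλ/2) = 0.011097.
c = 2·atan2(√a, √(1−a)) = 0.21108 rad → d = 6371·c ≈ 1344.78 km.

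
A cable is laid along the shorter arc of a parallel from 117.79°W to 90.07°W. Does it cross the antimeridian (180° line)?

No

Signed shortest Δλ = ((-90.07 − -117.79 + 180) mod 360) − 180 = 27.72°.
Going east by 27.72° from -117.79° reaches -90.07° without touching 180°.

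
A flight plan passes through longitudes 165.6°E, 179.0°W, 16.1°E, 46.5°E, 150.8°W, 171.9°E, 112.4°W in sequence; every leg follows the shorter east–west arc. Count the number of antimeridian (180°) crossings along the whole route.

5

Leg 1: +165.6° → -179.0°, shortest Δλ = 15.4° (east) — crosses 180°.
Leg 2: -179.0° → +16.1°, shortest Δλ = -164.9° (west) — crosses 180°.
Leg 3: +16.1° → +46.5°, shortest Δλ = 30.4° (east) — does not cross 180°.
Leg 4: +46.5° → -150.8°, shortest Δλ = 162.7° (east) — crosses 180°.
Leg 5: -150.8° → +171.9°, shortest Δλ = -37.3° (west) — crosses 180°.
Leg 6: +171.9° → -112.4°, shortest Δλ = 75.7° (east) — crosses 180°.
Total crossings: 5.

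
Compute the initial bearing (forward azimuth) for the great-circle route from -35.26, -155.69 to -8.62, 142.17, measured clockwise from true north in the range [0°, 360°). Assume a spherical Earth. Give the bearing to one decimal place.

279.4°

Δλ = 142.17 − -155.69 = 297.86°; wrapped into (−180°, 180°]: -62.14°.
θ = atan2( sin Δλ · cos φ₂ , cos φ₁ · sin φ₂ − sin φ₁ · cos φ₂ · cos Δλ )
  = atan2(-0.87411, 0.14434) = -80.623° → normalised to [0°, 360°): 279.377°.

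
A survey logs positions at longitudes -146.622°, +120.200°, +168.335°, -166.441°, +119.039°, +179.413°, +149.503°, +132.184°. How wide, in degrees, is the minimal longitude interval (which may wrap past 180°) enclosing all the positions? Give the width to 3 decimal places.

94.339°

Sort the longitudes: -166.441°, -146.622°, +119.039°, +120.200°, +132.184°, +149.503°, +168.335°, +179.413°.
Eastward gaps between consecutive values (wrapping around): 19.819°, 265.661°, 1.161°, 11.984°, 17.319°, 18.832°, 11.078°, 14.146°.
Largest gap = 265.661° ⇒ minimal covering band is its complement: 360° − 265.661° = 94.339°.
Band runs from +119.039° eastward to -146.622°, crossing the antimeridian.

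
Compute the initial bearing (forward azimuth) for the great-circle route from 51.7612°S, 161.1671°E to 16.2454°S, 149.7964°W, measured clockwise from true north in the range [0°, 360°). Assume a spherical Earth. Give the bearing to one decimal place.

66.1°

Δλ = -149.7964 − 161.1671 = -310.9635°; wrapped into (−180°, 180°]: 49.0365°.
θ = atan2( sin Δλ · cos φ₂ , cos φ₁ · sin φ₂ − sin φ₁ · cos φ₂ · cos Δλ )
  = atan2(0.72498, 0.32121) = 66.104° → normalised to [0°, 360°): 66.104°.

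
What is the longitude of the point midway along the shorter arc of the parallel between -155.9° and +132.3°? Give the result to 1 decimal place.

+168.2°

Signed shortest Δλ from -155.9° to +132.3° is -71.8°.
Midpoint longitude = -155.9° + (-71.8°)/2 = -155.9° − 35.9° = -191.8°.
Normalise into (−180°, 180°]: +168.2°.
(The naïve average (-155.9 + +132.3)/2 = -11.8° is on the wrong side of the globe.)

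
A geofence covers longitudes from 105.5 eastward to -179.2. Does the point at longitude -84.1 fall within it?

Band width going east from +105.5° to -179.2°: ((-179.2 − 105.5) mod 360) = 75.3°.
Offset of -84.1° east of the west edge: ((-84.1 − 105.5) mod 360) = 170.4°.
170.4° > 75.3° ⇒ outside.

No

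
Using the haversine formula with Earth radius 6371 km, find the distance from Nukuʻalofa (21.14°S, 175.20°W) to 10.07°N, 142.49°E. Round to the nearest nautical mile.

3120 nmi

Δλ = 142.49 − -175.20 = 317.69°; wrapped into (−180°, 180°]: -42.31°.
Δφ = 10.07 − -21.14 = 31.21°.
a = sin²(Δφ/2) + cos φ₁ · cos φ₂ · sin²(Δλ/2) = 0.191970.
c = 2·atan2(√a, √(1−a)) = 0.90706 rad → d = 6371·c ≈ 5778.91 km ≈ 3120.36 nmi.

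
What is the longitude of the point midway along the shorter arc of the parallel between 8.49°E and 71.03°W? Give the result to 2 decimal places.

Signed shortest Δλ from +8.49° to -71.03° is -79.52°.
Midpoint longitude = +8.49° + (-79.52°)/2 = +8.49° − 39.76° = -31.27°.

31.27°W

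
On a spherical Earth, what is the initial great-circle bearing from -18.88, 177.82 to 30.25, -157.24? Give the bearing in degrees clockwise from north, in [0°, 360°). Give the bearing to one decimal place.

26.5°

Δλ = -157.24 − 177.82 = -335.06°; wrapped into (−180°, 180°]: 24.94°.
θ = atan2( sin Δλ · cos φ₂ , cos φ₁ · sin φ₂ − sin φ₁ · cos φ₂ · cos Δλ )
  = atan2(0.36425, 0.73013) = 26.514° → normalised to [0°, 360°): 26.514°.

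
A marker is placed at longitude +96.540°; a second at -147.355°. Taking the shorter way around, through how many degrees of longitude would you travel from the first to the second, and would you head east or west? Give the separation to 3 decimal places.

116.105° east

Raw difference: -147.355 − 96.540 = -243.895°.
Normalise into (−180°, 180°]: -243.895° + 360° = 116.105°.
Positive ⇒ the second point lies to the east; separation 116.105°.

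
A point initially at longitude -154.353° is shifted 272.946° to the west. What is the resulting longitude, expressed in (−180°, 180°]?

Start at -154.353°; shift −272.946° → -427.299°.
-427.299° lies outside (−180°, 180°]; add 360° → -67.299°.

-67.299°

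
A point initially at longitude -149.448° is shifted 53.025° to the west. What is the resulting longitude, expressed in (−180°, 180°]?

Start at -149.448°; shift −53.025° → -202.473°.
-202.473° lies outside (−180°, 180°]; add 360° → +157.527°.

+157.527°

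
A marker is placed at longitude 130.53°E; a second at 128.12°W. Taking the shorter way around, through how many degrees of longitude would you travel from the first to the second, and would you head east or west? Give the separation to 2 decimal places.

101.35° east

Raw difference: -128.12 − 130.53 = -258.65°.
Normalise into (−180°, 180°]: -258.65° + 360° = 101.35°.
Positive ⇒ the second point lies to the east; separation 101.35°.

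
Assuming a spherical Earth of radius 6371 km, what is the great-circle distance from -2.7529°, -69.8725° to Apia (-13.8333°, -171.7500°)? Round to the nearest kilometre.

11213 km

Δλ = -171.7500 − -69.8725 = -101.8775°.
Δφ = -13.8333 − -2.7529 = -11.0804°.
a = sin²(Δφ/2) + cos φ₁ · cos φ₂ · sin²(Δλ/2) = 0.594068.
c = 2·atan2(√a, √(1−a)) = 1.76006 rad → d = 6371·c ≈ 11213.34 km.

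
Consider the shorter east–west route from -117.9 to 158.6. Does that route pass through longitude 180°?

Naïve |158.6 − -117.9| = 276.5° > 180°, so the shorter arc goes the other way round — across 180°.
Signed shortest Δλ = ((158.6 − -117.9 + 180) mod 360) − 180 = -83.5°.
Going west by 83.5° from -117.9° passes through 180° before reaching +158.6°.

Yes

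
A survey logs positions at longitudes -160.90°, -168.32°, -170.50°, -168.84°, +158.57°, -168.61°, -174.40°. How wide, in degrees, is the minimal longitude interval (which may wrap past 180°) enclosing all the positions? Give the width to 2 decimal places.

40.53°

Sort the longitudes: -174.40°, -170.50°, -168.84°, -168.61°, -168.32°, -160.90°, +158.57°.
Eastward gaps between consecutive values (wrapping around): 3.90°, 1.66°, 0.23°, 0.29°, 7.42°, 319.47°, 27.03°.
Largest gap = 319.47° ⇒ minimal covering band is its complement: 360° − 319.47° = 40.53°.
Band runs from +158.57° eastward to -160.90°, crossing the antimeridian.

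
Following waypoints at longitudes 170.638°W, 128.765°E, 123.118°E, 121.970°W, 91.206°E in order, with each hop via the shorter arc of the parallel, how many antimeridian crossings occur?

Leg 1: -170.638° → +128.765°, shortest Δλ = -60.597° (west) — crosses 180°.
Leg 2: +128.765° → +123.118°, shortest Δλ = -5.647° (west) — does not cross 180°.
Leg 3: +123.118° → -121.970°, shortest Δλ = 114.912° (east) — crosses 180°.
Leg 4: -121.970° → +91.206°, shortest Δλ = -146.824° (west) — crosses 180°.
Total crossings: 3.

3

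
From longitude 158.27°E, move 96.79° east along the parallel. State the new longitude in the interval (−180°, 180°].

104.94°W

Start at +158.27°; shift +96.79° → +255.06°.
+255.06° lies outside (−180°, 180°]; subtract 360° → -104.94°.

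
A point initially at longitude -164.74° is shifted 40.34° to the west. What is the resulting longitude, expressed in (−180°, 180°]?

Start at -164.74°; shift −40.34° → -205.08°.
-205.08° lies outside (−180°, 180°]; add 360° → +154.92°.

+154.92°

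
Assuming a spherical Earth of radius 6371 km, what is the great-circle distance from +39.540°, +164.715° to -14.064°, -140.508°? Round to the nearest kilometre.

8221 km

Δλ = -140.508 − 164.715 = -305.223°; wrapped into (−180°, 180°]: 54.777°.
Δφ = -14.064 − 39.540 = -53.604°.
a = sin²(Δφ/2) + cos φ₁ · cos φ₂ · sin²(Δλ/2) = 0.361624.
c = 2·atan2(√a, √(1−a)) = 1.29038 rad → d = 6371·c ≈ 8221.03 km.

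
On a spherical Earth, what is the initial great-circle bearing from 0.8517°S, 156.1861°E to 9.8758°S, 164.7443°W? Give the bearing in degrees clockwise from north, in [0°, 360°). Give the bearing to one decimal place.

Δλ = -164.7443 − 156.1861 = -320.9304°; wrapped into (−180°, 180°]: 39.0696°.
θ = atan2( sin Δλ · cos φ₂ , cos φ₁ · sin φ₂ − sin φ₁ · cos φ₂ · cos Δλ )
  = atan2(0.62092, -0.16012) = 104.460° → normalised to [0°, 360°): 104.460°.

104.5°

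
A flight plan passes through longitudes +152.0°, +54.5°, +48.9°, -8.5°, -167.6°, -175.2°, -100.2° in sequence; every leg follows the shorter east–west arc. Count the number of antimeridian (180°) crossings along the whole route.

Leg 1: +152.0° → +54.5°, shortest Δλ = -97.5° (west) — does not cross 180°.
Leg 2: +54.5° → +48.9°, shortest Δλ = -5.6° (west) — does not cross 180°.
Leg 3: +48.9° → -8.5°, shortest Δλ = -57.4° (west) — does not cross 180°.
Leg 4: -8.5° → -167.6°, shortest Δλ = -159.1° (west) — does not cross 180°.
Leg 5: -167.6° → -175.2°, shortest Δλ = -7.6° (west) — does not cross 180°.
Leg 6: -175.2° → -100.2°, shortest Δλ = 75.0° (east) — does not cross 180°.
Total crossings: 0.

0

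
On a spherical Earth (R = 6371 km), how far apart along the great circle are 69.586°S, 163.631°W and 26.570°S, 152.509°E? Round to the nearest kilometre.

Δλ = 152.509 − -163.631 = 316.140°; wrapped into (−180°, 180°]: -43.860°.
Δφ = -26.570 − -69.586 = 43.016°.
a = sin²(Δφ/2) + cos φ₁ · cos φ₂ · sin²(Δλ/2) = 0.177932.
c = 2·atan2(√a, √(1−a)) = 0.87090 rad → d = 6371·c ≈ 5548.52 km.

5549 km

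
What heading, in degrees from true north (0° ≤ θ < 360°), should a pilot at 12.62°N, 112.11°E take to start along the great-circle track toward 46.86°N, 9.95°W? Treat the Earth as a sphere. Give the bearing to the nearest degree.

Δλ = -9.95 − 112.11 = -122.06°.
θ = atan2( sin Δλ · cos φ₂ , cos φ₁ · sin φ₂ − sin φ₁ · cos φ₂ · cos Δλ )
  = atan2(-0.57950, 0.79136) = -36.215° → normalised to [0°, 360°): 323.785°.

324°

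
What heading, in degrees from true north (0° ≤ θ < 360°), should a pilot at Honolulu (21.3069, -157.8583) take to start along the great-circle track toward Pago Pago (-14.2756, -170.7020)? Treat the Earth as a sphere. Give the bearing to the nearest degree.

Δλ = -170.7020 − -157.8583 = -12.8437°.
θ = atan2( sin Δλ · cos φ₂ , cos φ₁ · sin φ₂ − sin φ₁ · cos φ₂ · cos Δλ )
  = atan2(-0.21543, -0.57306) = -159.398° → normalised to [0°, 360°): 200.602°.

201°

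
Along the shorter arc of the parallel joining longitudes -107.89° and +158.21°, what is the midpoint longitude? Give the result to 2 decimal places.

-154.84°

Signed shortest Δλ from -107.89° to +158.21° is -93.90°.
Midpoint longitude = -107.89° + (-93.90°)/2 = -107.89° − 46.95° = -154.84°.
(The naïve average (-107.89 + +158.21)/2 = 25.16° is on the wrong side of the globe.)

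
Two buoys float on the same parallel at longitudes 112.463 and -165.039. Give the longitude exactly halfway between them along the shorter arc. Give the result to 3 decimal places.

+153.712°

Signed shortest Δλ from +112.463° to -165.039° is +82.498°.
Midpoint longitude = +112.463° + (+82.498°)/2 = +112.463° + 41.249° = +153.712°.
(The naïve average (+112.463 + -165.039)/2 = -26.288° is on the wrong side of the globe.)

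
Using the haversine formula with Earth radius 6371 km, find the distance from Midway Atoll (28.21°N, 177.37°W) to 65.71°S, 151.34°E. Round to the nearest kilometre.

10781 km

Δλ = 151.34 − -177.37 = 328.71°; wrapped into (−180°, 180°]: -31.29°.
Δφ = -65.71 − 28.21 = -93.92°.
a = sin²(Δφ/2) + cos φ₁ · cos φ₂ · sin²(Δλ/2) = 0.560544.
c = 2·atan2(√a, √(1−a)) = 1.69218 rad → d = 6371·c ≈ 10780.90 km.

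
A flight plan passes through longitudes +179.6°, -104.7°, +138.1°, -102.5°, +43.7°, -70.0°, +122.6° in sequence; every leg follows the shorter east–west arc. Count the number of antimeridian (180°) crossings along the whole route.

Leg 1: +179.6° → -104.7°, shortest Δλ = 75.7° (east) — crosses 180°.
Leg 2: -104.7° → +138.1°, shortest Δλ = -117.2° (west) — crosses 180°.
Leg 3: +138.1° → -102.5°, shortest Δλ = 119.4° (east) — crosses 180°.
Leg 4: -102.5° → +43.7°, shortest Δλ = 146.2° (east) — does not cross 180°.
Leg 5: +43.7° → -70.0°, shortest Δλ = -113.7° (west) — does not cross 180°.
Leg 6: -70.0° → +122.6°, shortest Δλ = -167.4° (west) — crosses 180°.
Total crossings: 4.

4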